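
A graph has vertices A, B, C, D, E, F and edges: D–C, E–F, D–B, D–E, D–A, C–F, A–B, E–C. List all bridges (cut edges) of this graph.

The edges on the cycle D-A-B-D are not bridges since each lies on that cycle.
Every edge lies on some cycle, so there are no bridges.

none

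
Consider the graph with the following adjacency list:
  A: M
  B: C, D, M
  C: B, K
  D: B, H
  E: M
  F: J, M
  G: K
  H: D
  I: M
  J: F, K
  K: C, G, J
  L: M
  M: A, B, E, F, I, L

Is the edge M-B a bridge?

No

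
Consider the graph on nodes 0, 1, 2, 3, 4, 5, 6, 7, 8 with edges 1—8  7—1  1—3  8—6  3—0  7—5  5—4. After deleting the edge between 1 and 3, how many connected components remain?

Before removal there are 2 components.
1—3 is a bridge — removing it separates 1's side from 3's side.
After removal: 3 components.

3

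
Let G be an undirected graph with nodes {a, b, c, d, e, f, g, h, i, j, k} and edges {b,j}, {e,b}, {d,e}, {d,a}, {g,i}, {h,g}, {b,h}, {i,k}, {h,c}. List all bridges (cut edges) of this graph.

a-d, b-e, b-h, b-j, c-h, d-e, g-h, g-i, i-k

removing k - i disconnects k from i; removing e - b disconnects e from b; removing i - g disconnects i from g; removing h - g disconnects h from g — these are bridges.
In total 9 edges are bridges.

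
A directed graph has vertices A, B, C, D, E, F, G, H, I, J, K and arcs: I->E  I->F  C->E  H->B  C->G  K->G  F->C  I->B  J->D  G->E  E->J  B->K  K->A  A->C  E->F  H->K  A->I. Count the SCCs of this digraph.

{A, B, I, K} are all mutually reachable — one SCC of size 4.
{C, E, F, G} are all mutually reachable — one SCC of size 4.
{J} is an SCC by itself.
{H} is an SCC by itself.
{D} is an SCC by itself.
That gives 5 strongly connected components.

5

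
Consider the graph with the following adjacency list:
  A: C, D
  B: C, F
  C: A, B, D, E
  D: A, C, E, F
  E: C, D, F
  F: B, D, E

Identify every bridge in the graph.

The edges on the cycle E-C-A-D-E are not bridges since each lies on that cycle.
Every edge lies on some cycle, so there are no bridges.

none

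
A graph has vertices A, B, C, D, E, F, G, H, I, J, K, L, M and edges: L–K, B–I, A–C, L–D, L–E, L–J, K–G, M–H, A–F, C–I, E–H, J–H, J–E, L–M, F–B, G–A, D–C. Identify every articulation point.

L

Removing L increases the component count from 1 to 2, so L is a cut vertex.
By contrast removing F leaves 1 component; it is not a cut vertex. No other vertex is a cut vertex either.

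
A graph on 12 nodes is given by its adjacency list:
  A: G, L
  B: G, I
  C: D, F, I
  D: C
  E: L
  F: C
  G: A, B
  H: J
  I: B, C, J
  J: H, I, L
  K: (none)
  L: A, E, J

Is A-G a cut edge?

No

After removing A-G, the path A-L-J-I-B-G still connects them, so the edge is not a bridge.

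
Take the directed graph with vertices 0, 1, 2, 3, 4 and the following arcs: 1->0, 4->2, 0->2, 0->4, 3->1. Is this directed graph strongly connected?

No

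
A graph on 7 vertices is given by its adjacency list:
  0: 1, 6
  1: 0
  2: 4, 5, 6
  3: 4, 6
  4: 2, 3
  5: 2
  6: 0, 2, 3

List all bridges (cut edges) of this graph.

0-1, 0-6, 2-5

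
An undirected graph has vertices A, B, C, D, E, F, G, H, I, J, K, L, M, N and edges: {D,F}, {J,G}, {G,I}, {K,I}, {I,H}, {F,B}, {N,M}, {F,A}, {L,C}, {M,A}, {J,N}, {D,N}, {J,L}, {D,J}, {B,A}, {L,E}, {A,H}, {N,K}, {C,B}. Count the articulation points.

1

Removing L increases the component count from 1 to 2, so L is a cut vertex.
By contrast removing D leaves 1 component; it is not a cut vertex. No other vertex is a cut vertex either.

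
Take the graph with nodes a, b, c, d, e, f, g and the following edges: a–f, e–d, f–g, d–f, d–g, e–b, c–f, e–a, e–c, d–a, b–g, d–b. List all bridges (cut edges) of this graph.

none

The edges on the cycle e-c-f-d-e are not bridges since each lies on that cycle.
Every edge lies on some cycle, so there are no bridges.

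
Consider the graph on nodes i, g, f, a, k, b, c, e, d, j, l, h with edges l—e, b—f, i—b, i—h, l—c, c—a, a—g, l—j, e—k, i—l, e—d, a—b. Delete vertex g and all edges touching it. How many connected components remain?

With g gone, the remaining components are: {a, b, c, d, e, f, h, i, j, k, l}.
That is 1 component.

1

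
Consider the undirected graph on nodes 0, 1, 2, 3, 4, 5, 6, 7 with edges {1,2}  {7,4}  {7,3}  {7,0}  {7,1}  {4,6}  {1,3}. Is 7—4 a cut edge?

Removing 7—4 leaves no path between 7 and 4: the component count goes from 2 to 3. So it is a bridge.

Yes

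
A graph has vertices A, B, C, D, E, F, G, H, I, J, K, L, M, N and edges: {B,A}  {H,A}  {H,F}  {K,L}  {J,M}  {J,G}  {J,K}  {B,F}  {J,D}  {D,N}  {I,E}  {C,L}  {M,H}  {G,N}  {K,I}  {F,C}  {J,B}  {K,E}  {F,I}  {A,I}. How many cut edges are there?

0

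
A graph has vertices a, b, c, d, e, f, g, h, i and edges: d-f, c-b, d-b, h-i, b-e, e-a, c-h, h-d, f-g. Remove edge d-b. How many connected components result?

d and b are still connected via d-h-c-b, so the component count stays at 1.

1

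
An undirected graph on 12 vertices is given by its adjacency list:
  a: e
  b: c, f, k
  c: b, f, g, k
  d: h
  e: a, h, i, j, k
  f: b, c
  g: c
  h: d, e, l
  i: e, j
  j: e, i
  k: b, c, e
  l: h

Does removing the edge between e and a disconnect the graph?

Yes

Removing e-a leaves no path between e and a: the component count goes from 1 to 2. So it is a bridge.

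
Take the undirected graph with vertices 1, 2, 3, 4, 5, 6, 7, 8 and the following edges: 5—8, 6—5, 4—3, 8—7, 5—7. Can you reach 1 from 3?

No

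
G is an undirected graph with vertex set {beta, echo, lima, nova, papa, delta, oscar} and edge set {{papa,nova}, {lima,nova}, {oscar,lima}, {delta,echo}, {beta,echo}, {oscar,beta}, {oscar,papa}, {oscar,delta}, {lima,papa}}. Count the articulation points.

1

Removing oscar increases the component count from 1 to 2, so oscar is a cut vertex.
By contrast removing beta leaves 1 component; it is not a cut vertex. No other vertex is a cut vertex either.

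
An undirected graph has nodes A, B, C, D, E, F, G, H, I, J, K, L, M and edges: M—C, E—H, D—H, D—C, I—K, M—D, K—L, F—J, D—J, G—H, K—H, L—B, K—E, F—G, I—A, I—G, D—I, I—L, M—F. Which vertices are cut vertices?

I, L

Removing I increases the component count from 1 to 2, so I is a cut vertex.
Removing L increases the component count from 1 to 2, so L is a cut vertex.
By contrast removing J leaves 1 component; it is not a cut vertex. No other vertex is a cut vertex either.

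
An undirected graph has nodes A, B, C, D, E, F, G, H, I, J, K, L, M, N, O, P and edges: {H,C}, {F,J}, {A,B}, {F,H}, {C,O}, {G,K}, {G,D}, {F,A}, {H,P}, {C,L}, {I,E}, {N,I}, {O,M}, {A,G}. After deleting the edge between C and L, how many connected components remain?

3

Before removal there are 2 components.
C—L is a bridge — removing it separates C's side from L's side.
After removal: 3 components.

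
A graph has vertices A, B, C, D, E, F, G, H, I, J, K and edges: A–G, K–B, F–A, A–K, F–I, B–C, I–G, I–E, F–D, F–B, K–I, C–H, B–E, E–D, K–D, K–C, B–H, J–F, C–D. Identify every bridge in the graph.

The edges on the cycle F-A-K-I-E-B-F are not bridges since each lies on that cycle.
But removing F–J disconnects F from J — this is a bridge.

F-J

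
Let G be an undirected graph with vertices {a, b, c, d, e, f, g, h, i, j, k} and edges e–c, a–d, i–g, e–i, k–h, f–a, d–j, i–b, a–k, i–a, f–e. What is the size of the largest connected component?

Starting from a we can reach a, b, c, d, e, f, g, h, i, j, k. That is one component of size 11.
The largest has 11 vertices.

11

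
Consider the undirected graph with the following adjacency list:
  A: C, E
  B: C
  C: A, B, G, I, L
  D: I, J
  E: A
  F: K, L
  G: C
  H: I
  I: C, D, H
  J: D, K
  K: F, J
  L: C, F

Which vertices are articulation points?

Removing A increases the component count from 1 to 2, so A is a cut vertex.
Removing C increases the component count from 1 to 4, so C is a cut vertex.
Removing I increases the component count from 1 to 2, so I is a cut vertex.
By contrast removing F leaves 1 component; it is not a cut vertex. No other vertex is a cut vertex either.

A, C, I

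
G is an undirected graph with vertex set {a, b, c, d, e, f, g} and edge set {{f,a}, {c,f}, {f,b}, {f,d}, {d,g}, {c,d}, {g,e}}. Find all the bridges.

The edges on the cycle c-f-d-c are not bridges since each lies on that cycle.
But removing g–e disconnects g from e; removing f–a disconnects f from a; removing f–b disconnects f from b; removing d–g disconnects d from g — these are bridges.

a-f, b-f, d-g, e-g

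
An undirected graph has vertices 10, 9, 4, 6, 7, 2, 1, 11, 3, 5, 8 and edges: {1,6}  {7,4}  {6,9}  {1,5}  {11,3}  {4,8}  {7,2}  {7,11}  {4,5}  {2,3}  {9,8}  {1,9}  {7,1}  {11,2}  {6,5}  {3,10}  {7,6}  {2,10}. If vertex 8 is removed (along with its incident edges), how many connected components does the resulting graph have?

With 8 gone, the remaining components are: {1, 2, 3, 4, 5, 6, 7, 9, 10, 11}.
That is 1 component.

1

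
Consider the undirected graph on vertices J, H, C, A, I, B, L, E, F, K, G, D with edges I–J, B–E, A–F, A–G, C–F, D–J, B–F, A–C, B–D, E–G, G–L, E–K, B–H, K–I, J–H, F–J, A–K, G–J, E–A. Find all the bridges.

G-L

The edges on the cycle A-C-F-A are not bridges since each lies on that cycle.
But removing G–L disconnects G from L — this is a bridge.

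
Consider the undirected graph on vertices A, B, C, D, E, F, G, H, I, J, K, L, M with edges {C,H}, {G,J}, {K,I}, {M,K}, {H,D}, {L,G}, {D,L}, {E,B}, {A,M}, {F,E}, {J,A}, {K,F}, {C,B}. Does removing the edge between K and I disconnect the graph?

Yes

Removing K-I leaves no path between K and I: the component count goes from 1 to 2. So it is a bridge.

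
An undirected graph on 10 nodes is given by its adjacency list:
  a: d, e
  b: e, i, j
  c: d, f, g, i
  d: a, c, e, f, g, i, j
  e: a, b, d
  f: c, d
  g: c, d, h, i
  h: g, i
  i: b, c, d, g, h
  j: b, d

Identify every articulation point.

Removing c, for instance, still leaves 1 component. No single vertex removal increases the component count — the graph has no articulation points.

none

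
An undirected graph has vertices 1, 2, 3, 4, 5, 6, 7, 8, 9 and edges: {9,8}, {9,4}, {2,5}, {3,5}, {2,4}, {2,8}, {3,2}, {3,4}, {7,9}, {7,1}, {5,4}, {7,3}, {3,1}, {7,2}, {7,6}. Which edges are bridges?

6-7

The edges on the cycle 7-3-5-2-7 are not bridges since each lies on that cycle.
But removing 7–6 disconnects 7 from 6 — this is a bridge.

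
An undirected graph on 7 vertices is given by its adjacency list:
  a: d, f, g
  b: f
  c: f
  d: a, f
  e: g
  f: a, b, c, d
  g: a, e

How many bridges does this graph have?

4

The edges on the cycle d-f-a-d are not bridges since each lies on that cycle.
But removing a-g disconnects a from g; removing f-b disconnects f from b; removing f-c disconnects f from c; removing g-e disconnects g from e — these are bridges.
That makes 4 bridges.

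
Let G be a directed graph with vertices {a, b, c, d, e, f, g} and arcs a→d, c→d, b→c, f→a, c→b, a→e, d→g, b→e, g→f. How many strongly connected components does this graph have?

3

{a, d, f, g} are all mutually reachable — one SCC of size 4.
{b, c} are all mutually reachable — one SCC of size 2.
{e} is an SCC by itself.
That gives 3 strongly connected components.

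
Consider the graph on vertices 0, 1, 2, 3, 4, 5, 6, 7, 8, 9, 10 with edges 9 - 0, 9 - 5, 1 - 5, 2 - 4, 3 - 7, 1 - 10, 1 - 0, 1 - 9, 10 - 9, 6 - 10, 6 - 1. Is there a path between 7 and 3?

Yes

From 7 we can reach 3, 7, which includes 3.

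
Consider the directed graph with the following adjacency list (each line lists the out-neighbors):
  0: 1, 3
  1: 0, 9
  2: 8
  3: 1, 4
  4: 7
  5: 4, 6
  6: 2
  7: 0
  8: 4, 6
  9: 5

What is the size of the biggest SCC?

{0, 1, 2, 3, 4, 5, 6, 7, 8, 9} are all mutually reachable — one SCC of size 10.
The largest has 10 vertices.

10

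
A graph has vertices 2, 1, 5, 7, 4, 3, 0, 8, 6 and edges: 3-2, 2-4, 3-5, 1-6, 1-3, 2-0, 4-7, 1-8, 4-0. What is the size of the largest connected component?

Starting from 0 we can reach 0, 1, 2, 3, 4, 5, 6, 7, 8. That is one component of size 9.
The largest has 9 vertices.

9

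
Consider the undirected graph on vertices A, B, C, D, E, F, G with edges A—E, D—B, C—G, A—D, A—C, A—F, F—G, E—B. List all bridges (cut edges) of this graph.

none

The edges on the cycle A-F-G-C-A are not bridges since each lies on that cycle.
Every edge lies on some cycle, so there are no bridges.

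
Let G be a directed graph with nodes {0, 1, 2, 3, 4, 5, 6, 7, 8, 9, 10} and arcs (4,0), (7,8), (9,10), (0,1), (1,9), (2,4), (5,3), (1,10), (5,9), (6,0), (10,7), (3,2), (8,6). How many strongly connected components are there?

5

{0, 1, 6, 7, 8, 9, 10} are all mutually reachable — one SCC of size 7.
{5} is an SCC by itself.
{2} is an SCC by itself.
{3} is an SCC by itself.
{4} is an SCC by itself.
That gives 5 strongly connected components.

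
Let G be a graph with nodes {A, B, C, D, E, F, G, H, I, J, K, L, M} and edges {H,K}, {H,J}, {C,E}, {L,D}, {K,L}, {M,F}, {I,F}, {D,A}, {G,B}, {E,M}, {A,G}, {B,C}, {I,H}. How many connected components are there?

1

Starting from A we can reach A, B, C, D, E, F, G, H, I, J, K, L, M. That is one component of size 13.
Total: 1 component.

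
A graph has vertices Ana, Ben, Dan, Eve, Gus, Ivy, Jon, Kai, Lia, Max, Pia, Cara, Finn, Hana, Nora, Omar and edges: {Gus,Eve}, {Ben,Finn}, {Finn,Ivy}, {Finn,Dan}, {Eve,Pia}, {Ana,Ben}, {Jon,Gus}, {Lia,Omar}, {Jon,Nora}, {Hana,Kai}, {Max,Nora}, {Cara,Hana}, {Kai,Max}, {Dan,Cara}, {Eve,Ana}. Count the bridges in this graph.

The edges on the cycle Jon-Gus-Eve-Ana-Ben-Finn-Dan-Cara-Hana-Kai-Max-Nora-Jon are not bridges since each lies on that cycle.
But removing Lia–Omar disconnects Lia from Omar; removing Ivy–Finn disconnects Ivy from Finn; removing Eve–Pia disconnects Eve from Pia — these are bridges.
That makes 3 bridges.

3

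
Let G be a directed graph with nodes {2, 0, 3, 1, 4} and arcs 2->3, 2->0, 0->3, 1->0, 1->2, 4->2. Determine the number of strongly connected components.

5

{4} is an SCC by itself.
{1} is an SCC by itself.
{0} is an SCC by itself.
{2} is an SCC by itself.
{3} is an SCC by itself.
That gives 5 strongly connected components.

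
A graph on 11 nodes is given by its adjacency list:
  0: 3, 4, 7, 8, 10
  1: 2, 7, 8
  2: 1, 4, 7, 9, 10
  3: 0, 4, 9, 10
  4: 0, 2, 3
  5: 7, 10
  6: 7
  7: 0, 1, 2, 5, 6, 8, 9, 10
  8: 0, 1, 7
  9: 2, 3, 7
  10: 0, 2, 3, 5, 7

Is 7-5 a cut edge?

After removing 7-5, the path 7-10-5 still connects them, so the edge is not a bridge.

No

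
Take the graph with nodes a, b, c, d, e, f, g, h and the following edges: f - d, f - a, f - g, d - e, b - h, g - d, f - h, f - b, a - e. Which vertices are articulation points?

Removing f increases the component count from 2 to 3, so f is a cut vertex.
By contrast removing g leaves 2 components; it is not a cut vertex. No other vertex is a cut vertex either.

f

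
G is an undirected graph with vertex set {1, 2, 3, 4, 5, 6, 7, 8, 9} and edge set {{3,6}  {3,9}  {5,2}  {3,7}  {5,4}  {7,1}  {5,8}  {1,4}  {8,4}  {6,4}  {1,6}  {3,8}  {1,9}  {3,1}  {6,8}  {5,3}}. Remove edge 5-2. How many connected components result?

2

Before removal there is 1 component.
5-2 is a bridge — removing it separates 5's side from 2's side.
After removal: 2 components.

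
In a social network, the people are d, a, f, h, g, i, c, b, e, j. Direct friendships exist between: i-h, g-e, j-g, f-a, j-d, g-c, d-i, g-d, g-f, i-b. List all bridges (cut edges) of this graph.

a-f, b-i, c-g, d-i, e-g, f-g, h-i

The edges on the cycle j-g-d-j are not bridges since each lies on that cycle.
But removing g-e disconnects g from e; removing d-i disconnects d from i; removing f-a disconnects f from a; removing g-f disconnects g from f — these are bridges.
In total 7 edges are bridges.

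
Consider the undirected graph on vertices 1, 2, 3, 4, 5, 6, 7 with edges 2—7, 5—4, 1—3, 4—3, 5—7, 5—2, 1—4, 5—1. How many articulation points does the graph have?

Removing 5 increases the component count from 2 to 3, so 5 is a cut vertex.
By contrast removing 3 leaves 2 components; it is not a cut vertex. No other vertex is a cut vertex either.

1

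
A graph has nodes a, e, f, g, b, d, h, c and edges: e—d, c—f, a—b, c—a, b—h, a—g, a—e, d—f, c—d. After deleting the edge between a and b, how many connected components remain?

2

Before removal there is 1 component.
a—b is a bridge — removing it separates a's side from b's side.
After removal: 2 components.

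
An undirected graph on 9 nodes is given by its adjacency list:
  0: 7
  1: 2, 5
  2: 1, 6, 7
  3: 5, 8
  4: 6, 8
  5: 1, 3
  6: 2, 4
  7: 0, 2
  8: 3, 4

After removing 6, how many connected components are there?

1

With 6 gone, the remaining components are: {0, 1, 2, 3, 4, 5, 7, 8}.
That is 1 component.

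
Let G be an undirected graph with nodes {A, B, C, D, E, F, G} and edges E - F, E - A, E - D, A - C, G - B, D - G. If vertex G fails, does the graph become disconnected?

Deleting G raises the number of components from 1 to 2, so G is a cut vertex.

Yes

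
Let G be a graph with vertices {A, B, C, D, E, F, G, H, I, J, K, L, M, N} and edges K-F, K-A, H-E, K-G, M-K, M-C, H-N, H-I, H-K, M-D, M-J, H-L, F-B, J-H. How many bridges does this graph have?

10

The edges on the cycle M-J-H-K-M are not bridges since each lies on that cycle.
But removing M-C disconnects M from C; removing F-K disconnects F from K; removing F-B disconnects F from B; removing H-I disconnects H from I — these are bridges.
In total 10 edges are bridges.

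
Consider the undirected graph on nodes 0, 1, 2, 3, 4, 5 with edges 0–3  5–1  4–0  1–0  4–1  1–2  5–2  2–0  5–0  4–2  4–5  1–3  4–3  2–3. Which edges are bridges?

none

The edges on the cycle 4-5-0-4 are not bridges since each lies on that cycle.
Every edge lies on some cycle, so there are no bridges.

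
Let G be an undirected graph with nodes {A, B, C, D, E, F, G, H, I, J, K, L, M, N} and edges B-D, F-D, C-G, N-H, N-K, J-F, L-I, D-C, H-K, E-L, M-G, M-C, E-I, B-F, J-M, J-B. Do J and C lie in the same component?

Yes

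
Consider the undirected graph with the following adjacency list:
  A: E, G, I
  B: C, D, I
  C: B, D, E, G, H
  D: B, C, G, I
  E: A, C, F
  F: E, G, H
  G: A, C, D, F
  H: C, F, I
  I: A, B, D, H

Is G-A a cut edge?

No

After removing G-A, the path G-C-E-A still connects them, so the edge is not a bridge.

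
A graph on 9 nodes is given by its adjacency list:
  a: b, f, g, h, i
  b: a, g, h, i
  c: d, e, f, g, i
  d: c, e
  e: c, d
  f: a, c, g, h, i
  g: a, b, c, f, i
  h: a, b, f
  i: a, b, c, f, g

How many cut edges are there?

0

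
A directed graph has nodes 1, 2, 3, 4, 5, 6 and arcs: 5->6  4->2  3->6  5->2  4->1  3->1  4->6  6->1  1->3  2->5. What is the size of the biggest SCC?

{1, 3, 6} are all mutually reachable — one SCC of size 3.
{2, 5} are all mutually reachable — one SCC of size 2.
{4} is an SCC by itself.
The largest has 3 vertices.

3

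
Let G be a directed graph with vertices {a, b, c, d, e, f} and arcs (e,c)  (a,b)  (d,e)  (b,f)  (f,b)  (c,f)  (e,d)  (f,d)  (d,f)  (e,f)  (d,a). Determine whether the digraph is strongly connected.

From c we can reach every vertex (a, b, c, d, e, f), and every vertex can reach c (a, b, c, d, e, f). So the whole graph is one strongly connected component.

Yes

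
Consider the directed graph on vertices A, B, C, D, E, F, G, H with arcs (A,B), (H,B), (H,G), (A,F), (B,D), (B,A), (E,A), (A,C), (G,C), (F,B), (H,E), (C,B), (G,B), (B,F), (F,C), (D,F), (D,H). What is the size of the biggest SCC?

{A, B, C, D, E, F, G, H} are all mutually reachable — one SCC of size 8.
The largest has 8 vertices.

8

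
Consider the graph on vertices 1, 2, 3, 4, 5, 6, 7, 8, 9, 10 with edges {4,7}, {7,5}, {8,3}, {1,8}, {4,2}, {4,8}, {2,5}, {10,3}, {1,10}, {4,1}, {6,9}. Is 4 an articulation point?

Yes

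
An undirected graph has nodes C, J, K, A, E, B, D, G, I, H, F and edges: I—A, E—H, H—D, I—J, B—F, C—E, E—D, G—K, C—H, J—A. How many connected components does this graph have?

4

Starting from B we can reach B, F. That is one component of size 2.
Starting from G we can reach G, K. That is one component of size 2.
Starting from A we can reach A, I, J. That is one component of size 3.
Starting from C we can reach C, D, E, H. That is one component of size 4.
Total: 4 components.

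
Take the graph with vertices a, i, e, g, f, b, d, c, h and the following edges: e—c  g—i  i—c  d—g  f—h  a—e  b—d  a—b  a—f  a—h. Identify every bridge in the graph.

The edges on the cycle a-f-h-a are not bridges since each lies on that cycle.
Every edge lies on some cycle, so there are no bridges.

none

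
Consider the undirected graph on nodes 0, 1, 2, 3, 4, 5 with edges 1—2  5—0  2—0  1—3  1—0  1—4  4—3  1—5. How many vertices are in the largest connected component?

Starting from 0 we can reach 0, 1, 2, 3, 4, 5. That is one component of size 6.
The largest has 6 vertices.

6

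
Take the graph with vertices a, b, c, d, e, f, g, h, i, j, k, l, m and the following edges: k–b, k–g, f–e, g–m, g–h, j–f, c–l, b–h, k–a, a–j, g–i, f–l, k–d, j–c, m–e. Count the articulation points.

2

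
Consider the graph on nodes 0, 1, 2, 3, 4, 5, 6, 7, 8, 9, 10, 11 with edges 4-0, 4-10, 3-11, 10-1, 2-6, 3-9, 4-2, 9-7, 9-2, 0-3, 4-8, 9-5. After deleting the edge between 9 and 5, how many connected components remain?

2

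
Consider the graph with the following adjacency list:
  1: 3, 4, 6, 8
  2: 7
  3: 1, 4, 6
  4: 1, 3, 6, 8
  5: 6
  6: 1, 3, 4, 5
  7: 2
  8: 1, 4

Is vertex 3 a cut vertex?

No

Deleting 3 leaves 2 components (was 2), so 3 is not a cut vertex.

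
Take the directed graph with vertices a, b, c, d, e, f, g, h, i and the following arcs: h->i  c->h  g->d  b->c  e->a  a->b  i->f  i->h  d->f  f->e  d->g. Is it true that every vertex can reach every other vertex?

There is no directed path from i to g, so the graph is not strongly connected.

No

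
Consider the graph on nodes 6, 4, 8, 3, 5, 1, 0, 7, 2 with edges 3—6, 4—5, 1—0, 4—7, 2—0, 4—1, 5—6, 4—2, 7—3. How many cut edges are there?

The edges on the cycle 4-2-0-1-4 are not bridges since each lies on that cycle.
Every edge lies on some cycle, so there are no bridges.

0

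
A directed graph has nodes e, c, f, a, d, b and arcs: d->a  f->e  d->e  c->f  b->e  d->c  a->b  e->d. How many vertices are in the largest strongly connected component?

{a, b, c, d, e, f} are all mutually reachable — one SCC of size 6.
The largest has 6 vertices.

6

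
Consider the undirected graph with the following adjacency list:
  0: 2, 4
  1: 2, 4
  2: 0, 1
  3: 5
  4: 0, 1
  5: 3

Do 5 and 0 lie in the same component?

No

The component containing 5 is {3, 5}, and 0 is not in it.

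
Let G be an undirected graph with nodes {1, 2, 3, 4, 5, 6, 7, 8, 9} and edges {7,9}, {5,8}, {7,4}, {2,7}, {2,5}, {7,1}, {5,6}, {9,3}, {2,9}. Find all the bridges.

1-7, 2-5, 3-9, 4-7, 5-6, 5-8

The edges on the cycle 2-7-9-2 are not bridges since each lies on that cycle.
But removing 2–5 disconnects 2 from 5; removing 9–3 disconnects 9 from 3; removing 5–8 disconnects 5 from 8; removing 4–7 disconnects 4 from 7 — these are bridges.
In total 6 edges are bridges.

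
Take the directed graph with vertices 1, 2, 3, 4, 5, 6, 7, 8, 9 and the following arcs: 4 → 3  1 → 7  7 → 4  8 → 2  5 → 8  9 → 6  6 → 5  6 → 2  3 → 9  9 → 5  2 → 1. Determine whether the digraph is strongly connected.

Yes

From 9 we can reach every vertex (1, 2, 3, 4, 5, 6, 7, 8, 9), and every vertex can reach 9 (1, 2, 3, 4, 5, 6, 7, 8, 9). So the whole graph is one strongly connected component.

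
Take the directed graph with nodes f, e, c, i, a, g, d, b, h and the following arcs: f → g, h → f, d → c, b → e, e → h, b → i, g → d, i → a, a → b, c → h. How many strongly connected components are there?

3

{c, d, f, g, h} are all mutually reachable — one SCC of size 5.
{a, b, i} are all mutually reachable — one SCC of size 3.
{e} is an SCC by itself.
That gives 3 strongly connected components.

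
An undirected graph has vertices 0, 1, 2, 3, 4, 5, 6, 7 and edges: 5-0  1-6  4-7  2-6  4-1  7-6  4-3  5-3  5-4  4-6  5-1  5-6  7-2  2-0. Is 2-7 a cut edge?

No

After removing 2-7, the path 2-6-7 still connects them, so the edge is not a bridge.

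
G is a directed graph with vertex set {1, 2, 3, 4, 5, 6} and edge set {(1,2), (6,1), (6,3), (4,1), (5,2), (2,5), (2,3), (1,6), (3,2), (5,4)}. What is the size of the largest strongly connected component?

6

{1, 2, 3, 4, 5, 6} are all mutually reachable — one SCC of size 6.
The largest has 6 vertices.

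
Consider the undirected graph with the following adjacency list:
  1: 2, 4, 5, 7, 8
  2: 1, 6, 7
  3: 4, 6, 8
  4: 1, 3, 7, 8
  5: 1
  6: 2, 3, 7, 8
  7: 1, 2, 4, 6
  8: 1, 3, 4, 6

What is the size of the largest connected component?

8

Starting from 1 we can reach 1, 2, 3, 4, 5, 6, 7, 8. That is one component of size 8.
The largest has 8 vertices.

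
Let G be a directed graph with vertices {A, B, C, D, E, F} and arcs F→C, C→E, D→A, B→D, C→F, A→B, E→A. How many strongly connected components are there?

3

{A, B, D} are all mutually reachable — one SCC of size 3.
{C, F} are all mutually reachable — one SCC of size 2.
{E} is an SCC by itself.
That gives 3 strongly connected components.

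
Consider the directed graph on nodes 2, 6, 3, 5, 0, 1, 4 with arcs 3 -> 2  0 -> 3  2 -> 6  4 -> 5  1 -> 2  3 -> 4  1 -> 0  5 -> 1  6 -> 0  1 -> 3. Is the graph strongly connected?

From 4 we can reach every vertex (0, 1, 2, 3, 4, 5, 6), and every vertex can reach 4 (0, 1, 2, 3, 4, 5, 6). So the whole graph is one strongly connected component.

Yes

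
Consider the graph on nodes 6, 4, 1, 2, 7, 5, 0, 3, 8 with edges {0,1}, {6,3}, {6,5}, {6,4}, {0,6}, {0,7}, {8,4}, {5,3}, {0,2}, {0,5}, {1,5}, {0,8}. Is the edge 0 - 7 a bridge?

Removing 0 - 7 leaves no path between 0 and 7: the component count goes from 1 to 2. So it is a bridge.

Yes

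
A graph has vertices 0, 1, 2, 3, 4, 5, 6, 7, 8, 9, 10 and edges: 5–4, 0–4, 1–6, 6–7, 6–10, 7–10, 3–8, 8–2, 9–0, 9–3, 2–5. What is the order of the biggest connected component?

7

Starting from 1 we can reach 1, 6, 7, 10. That is one component of size 4.
Starting from 0 we can reach 0, 2, 3, 4, 5, 8, 9. That is one component of size 7.
The largest has 7 vertices.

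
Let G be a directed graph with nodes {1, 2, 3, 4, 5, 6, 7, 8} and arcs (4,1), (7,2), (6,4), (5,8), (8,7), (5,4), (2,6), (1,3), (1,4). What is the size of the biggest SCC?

2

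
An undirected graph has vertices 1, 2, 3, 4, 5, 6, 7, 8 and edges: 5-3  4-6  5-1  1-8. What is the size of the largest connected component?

4

2 is isolated — a component by itself.
7 is isolated — a component by itself.
Starting from 4 we can reach 4, 6. That is one component of size 2.
Starting from 1 we can reach 1, 3, 5, 8. That is one component of size 4.
The largest has 4 vertices.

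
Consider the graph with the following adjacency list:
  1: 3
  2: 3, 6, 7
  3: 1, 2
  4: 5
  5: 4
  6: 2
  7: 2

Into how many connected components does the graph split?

2

Starting from 4 we can reach 4, 5. That is one component of size 2.
Starting from 1 we can reach 1, 2, 3, 6, 7. That is one component of size 5.
Total: 2 components.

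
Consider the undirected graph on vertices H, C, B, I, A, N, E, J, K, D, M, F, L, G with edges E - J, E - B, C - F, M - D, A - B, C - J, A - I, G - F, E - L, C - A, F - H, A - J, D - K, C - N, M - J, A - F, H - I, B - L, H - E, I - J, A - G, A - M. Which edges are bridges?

C-N, D-K, D-M

The edges on the cycle C-A-G-F-C are not bridges since each lies on that cycle.
But removing D - K disconnects D from K; removing M - D disconnects M from D; removing N - C disconnects N from C — these are bridges.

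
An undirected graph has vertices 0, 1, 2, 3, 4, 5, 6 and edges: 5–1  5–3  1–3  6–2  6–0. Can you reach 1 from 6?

No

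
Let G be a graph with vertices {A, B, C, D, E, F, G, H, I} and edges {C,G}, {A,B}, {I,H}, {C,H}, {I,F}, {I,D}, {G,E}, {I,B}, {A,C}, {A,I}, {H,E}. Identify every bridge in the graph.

The edges on the cycle A-I-B-A are not bridges since each lies on that cycle.
But removing D-I disconnects D from I; removing I-F disconnects I from F — these are bridges.

D-I, F-I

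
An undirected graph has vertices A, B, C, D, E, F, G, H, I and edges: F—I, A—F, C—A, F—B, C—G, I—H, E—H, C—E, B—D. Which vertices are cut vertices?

B, C, F

Removing B increases the component count from 1 to 2, so B is a cut vertex.
Removing C increases the component count from 1 to 2, so C is a cut vertex.
Removing F increases the component count from 1 to 2, so F is a cut vertex.
By contrast removing A leaves 1 component; it is not a cut vertex. No other vertex is a cut vertex either.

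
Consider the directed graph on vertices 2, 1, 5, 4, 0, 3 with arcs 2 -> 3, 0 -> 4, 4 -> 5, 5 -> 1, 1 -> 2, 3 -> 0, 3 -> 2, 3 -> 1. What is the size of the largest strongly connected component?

6

{0, 1, 2, 3, 4, 5} are all mutually reachable — one SCC of size 6.
The largest has 6 vertices.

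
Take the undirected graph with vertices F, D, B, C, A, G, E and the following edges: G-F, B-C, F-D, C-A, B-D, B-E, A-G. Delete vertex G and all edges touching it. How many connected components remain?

1

With G gone, the remaining components are: {A, B, C, D, E, F}.
That is 1 component.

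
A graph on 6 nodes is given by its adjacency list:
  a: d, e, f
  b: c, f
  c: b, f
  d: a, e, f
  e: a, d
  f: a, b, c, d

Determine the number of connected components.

Starting from a we can reach a, b, c, d, e, f. That is one component of size 6.
Total: 1 component.

1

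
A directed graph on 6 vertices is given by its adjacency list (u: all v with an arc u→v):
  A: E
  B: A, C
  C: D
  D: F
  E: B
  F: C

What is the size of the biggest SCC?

3

{A, B, E} are all mutually reachable — one SCC of size 3.
{C, D, F} are all mutually reachable — one SCC of size 3.
The largest has 3 vertices.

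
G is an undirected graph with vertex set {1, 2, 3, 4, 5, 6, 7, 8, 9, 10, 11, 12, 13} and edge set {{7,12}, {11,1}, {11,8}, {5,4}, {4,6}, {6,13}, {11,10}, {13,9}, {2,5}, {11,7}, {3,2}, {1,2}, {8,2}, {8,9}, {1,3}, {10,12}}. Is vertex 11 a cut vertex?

Deleting 11 raises the number of components from 1 to 2, so 11 is a cut vertex.

Yes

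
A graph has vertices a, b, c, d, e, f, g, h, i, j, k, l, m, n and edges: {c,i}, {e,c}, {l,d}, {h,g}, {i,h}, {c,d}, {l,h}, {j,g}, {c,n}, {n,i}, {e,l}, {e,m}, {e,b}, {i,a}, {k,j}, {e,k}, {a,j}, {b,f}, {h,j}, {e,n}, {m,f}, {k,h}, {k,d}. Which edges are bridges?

none

The edges on the cycle e-b-f-m-e are not bridges since each lies on that cycle.
Every edge lies on some cycle, so there are no bridges.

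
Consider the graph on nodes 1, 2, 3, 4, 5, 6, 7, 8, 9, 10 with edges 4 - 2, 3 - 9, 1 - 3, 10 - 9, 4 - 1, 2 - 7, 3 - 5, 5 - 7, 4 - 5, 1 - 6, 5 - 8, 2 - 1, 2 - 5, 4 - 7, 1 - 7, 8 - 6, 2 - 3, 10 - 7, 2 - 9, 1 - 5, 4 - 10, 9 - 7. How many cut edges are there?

0

The edges on the cycle 4-2-1-7-4 are not bridges since each lies on that cycle.
Every edge lies on some cycle, so there are no bridges.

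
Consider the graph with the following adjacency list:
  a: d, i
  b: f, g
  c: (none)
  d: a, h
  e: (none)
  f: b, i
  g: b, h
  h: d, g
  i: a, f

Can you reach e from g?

No

The component containing g is {a, b, d, f, g, h, i}, and e is not in it.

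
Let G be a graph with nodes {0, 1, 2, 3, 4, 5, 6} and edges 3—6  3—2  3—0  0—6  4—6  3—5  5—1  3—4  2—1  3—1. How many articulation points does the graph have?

1

Removing 3 increases the component count from 1 to 2, so 3 is a cut vertex.
By contrast removing 4 leaves 1 component; it is not a cut vertex. No other vertex is a cut vertex either.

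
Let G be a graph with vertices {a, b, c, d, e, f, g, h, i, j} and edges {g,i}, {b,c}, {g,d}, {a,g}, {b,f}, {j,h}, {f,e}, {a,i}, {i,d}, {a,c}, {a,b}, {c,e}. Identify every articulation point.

a

Removing a increases the component count from 2 to 3, so a is a cut vertex.
By contrast removing e leaves 2 components; it is not a cut vertex. No other vertex is a cut vertex either.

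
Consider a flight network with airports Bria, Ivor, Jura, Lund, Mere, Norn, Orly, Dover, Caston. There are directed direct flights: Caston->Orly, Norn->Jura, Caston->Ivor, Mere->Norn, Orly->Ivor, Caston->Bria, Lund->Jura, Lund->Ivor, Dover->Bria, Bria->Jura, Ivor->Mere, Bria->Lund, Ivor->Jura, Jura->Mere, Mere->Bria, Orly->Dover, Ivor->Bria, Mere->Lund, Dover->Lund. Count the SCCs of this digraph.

{Bria, Ivor, Jura, Lund, Mere, Norn} are all mutually reachable — one SCC of size 6.
{Dover} is an SCC by itself.
{Orly} is an SCC by itself.
{Caston} is an SCC by itself.
That gives 4 strongly connected components.

4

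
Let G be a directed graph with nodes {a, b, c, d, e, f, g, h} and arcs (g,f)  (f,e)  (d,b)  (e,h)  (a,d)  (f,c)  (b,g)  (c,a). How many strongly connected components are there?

3

{a, b, c, d, f, g} are all mutually reachable — one SCC of size 6.
{e} is an SCC by itself.
{h} is an SCC by itself.
That gives 3 strongly connected components.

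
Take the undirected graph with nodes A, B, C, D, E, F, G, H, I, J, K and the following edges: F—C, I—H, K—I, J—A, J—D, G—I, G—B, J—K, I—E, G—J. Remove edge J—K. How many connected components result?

2

J and K are still connected via J-G-I-K, so the component count stays at 2.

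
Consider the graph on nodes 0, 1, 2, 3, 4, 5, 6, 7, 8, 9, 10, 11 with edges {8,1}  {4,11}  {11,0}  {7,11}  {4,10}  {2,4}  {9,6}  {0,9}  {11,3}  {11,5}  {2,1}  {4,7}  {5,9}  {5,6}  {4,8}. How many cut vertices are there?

2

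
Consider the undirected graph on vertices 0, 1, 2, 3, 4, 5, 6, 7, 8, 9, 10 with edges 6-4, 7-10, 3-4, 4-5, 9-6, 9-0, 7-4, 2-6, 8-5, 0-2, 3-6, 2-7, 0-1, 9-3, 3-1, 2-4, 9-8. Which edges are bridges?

10-7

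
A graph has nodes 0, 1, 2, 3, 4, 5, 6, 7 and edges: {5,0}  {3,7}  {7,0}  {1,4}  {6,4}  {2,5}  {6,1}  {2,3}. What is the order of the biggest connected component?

5

Starting from 1 we can reach 1, 4, 6. That is one component of size 3.
Starting from 0 we can reach 0, 2, 3, 5, 7. That is one component of size 5.
The largest has 5 vertices.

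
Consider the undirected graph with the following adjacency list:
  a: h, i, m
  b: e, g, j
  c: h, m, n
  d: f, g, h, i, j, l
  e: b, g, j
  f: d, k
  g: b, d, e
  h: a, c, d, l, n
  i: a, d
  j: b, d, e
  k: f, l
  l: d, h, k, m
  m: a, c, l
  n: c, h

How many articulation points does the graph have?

1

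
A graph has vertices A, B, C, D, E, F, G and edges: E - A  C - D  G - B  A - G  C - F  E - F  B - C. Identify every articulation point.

Removing C increases the component count from 1 to 2, so C is a cut vertex.
By contrast removing G leaves 1 component; it is not a cut vertex. No other vertex is a cut vertex either.

C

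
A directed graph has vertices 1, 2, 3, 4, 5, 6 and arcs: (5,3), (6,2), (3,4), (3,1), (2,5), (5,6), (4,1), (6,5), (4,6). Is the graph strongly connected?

No

There is no directed path from 1 to 2, so the graph is not strongly connected.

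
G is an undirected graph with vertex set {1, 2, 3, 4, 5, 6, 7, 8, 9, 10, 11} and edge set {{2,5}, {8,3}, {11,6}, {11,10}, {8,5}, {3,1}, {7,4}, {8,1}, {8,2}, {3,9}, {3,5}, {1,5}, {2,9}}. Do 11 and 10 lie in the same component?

Yes

From 11 we can reach 6, 10, 11, which includes 10.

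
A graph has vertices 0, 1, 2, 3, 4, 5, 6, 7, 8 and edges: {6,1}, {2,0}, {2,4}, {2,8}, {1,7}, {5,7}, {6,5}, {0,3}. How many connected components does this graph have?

Starting from 1 we can reach 1, 5, 6, 7. That is one component of size 4.
Starting from 0 we can reach 0, 2, 3, 4, 8. That is one component of size 5.
Total: 2 components.

2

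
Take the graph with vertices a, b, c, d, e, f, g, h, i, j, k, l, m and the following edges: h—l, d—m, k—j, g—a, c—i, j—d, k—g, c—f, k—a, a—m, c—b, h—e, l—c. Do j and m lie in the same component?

Yes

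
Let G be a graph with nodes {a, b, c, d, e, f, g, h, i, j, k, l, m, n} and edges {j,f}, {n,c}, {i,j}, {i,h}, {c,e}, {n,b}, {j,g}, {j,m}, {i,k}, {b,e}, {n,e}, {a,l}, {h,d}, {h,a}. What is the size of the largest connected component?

Starting from b we can reach b, c, e, n. That is one component of size 4.
Starting from a we can reach a, d, f, g, h, i, j, k, l, m. That is one component of size 10.
The largest has 10 vertices.

10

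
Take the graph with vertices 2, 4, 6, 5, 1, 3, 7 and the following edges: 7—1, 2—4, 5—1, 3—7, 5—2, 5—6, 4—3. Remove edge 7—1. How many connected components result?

1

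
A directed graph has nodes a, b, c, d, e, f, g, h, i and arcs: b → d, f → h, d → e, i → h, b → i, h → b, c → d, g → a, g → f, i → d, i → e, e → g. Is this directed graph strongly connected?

There is no directed path from e to c, so the graph is not strongly connected.

No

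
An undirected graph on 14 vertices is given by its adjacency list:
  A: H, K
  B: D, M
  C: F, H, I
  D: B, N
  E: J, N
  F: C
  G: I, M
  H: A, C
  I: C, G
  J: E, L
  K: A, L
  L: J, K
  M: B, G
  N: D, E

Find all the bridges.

C-F

The edges on the cycle C-H-A-K-L-J-E-N-D-B-M-G-I-C are not bridges since each lies on that cycle.
But removing C-F disconnects C from F — this is a bridge.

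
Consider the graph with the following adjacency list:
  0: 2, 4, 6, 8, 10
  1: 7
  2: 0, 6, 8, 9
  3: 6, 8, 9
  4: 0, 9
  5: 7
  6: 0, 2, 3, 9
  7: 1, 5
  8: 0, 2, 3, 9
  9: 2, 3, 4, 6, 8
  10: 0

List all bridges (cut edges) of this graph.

0-10, 1-7, 5-7

The edges on the cycle 0-8-3-6-0 are not bridges since each lies on that cycle.
But removing 5-7 disconnects 5 from 7; removing 7-1 disconnects 7 from 1; removing 0-10 disconnects 0 from 10 — these are bridges.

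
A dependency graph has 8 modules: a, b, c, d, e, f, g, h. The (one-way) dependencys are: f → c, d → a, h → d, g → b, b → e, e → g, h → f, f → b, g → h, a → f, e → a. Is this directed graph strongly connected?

There is no directed path from c to a, so the graph is not strongly connected.

No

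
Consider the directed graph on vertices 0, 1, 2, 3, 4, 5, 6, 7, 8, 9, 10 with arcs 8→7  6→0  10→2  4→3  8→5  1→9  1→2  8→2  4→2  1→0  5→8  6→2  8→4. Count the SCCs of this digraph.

{5, 8} are all mutually reachable — one SCC of size 2.
{0} is an SCC by itself.
{3} is an SCC by itself.
{1} is an SCC by itself.
{7} is an SCC by itself.
(and 5 more singleton SCCs)
That gives 10 strongly connected components.

10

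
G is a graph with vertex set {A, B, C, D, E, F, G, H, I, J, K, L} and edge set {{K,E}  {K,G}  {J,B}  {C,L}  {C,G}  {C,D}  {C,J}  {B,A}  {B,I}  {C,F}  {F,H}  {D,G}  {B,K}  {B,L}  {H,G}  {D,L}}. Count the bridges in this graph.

The edges on the cycle C-F-H-G-D-C are not bridges since each lies on that cycle.
But removing K - E disconnects K from E; removing B - I disconnects B from I; removing A - B disconnects A from B — these are bridges.
That makes 3 bridges.

3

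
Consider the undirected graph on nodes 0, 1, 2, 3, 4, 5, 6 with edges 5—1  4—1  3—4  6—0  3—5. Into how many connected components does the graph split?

3

2 is isolated — a component by itself.
Starting from 0 we can reach 0, 6. That is one component of size 2.
Starting from 1 we can reach 1, 3, 4, 5. That is one component of size 4.
Total: 3 components.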